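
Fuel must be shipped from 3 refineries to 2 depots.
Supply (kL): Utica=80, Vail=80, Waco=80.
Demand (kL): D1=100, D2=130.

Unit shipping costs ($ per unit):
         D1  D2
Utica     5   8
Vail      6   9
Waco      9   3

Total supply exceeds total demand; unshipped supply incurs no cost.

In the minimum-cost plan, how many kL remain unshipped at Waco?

Minimum-cost shipments:
  Utica->D1: 30 kL
  Utica->D2: 50 kL
  Vail->D1: 70 kL
  Waco->D2: 80 kL
Total cost = $1210.
Waco ships 80 of its 80, leaving 0.

0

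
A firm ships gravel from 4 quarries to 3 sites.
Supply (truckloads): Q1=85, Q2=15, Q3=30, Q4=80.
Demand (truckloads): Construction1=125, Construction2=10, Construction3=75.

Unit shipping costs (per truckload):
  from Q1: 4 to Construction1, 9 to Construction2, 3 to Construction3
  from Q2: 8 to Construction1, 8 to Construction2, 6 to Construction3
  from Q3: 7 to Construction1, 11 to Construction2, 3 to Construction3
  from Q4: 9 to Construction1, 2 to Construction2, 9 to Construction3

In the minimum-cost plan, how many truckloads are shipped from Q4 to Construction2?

10

Optimal shipments:
  Q1 to Construction1: 55 × 4 = 220
  Q1 to Construction3: 30 × 3 = 90
  Q2 to Construction3: 15 × 6 = 90
  Q3 to Construction3: 30 × 3 = 90
  Q4 to Construction1: 70 × 9 = 630
  Q4 to Construction2: 10 × 2 = 20
Total cost = 1140.
So Q4→Construction2 carries 10 truckloads.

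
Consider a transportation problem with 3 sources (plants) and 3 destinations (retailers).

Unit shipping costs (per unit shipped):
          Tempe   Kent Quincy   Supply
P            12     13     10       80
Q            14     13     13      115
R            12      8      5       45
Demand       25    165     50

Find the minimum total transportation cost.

2720

An optimal shipping plan:
  P->Tempe: 25 × 12 = 300
  P->Kent: 5 × 13 = 65
  P->Quincy: 50 × 10 = 500
  Q->Kent: 115 × 13 = 1495
  R->Kent: 45 × 8 = 360
Total = 300 + 65 + 500 + 1495 + 360 = 2720.
(Supply check: P ships 80; Q ships 115; R ships 45.)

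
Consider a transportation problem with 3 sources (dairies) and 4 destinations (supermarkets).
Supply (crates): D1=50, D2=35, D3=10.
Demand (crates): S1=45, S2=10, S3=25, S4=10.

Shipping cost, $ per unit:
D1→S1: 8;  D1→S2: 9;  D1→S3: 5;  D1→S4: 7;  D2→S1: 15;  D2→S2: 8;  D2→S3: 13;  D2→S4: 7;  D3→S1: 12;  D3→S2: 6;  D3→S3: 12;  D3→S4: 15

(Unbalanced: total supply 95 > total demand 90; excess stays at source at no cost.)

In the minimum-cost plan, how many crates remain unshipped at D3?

An optimal plan:
  D1 to S1: 25 × $8 = $200
  D1 to S3: 25 × $5 = $125
  D2 to S1: 10 × $15 = $150
  D2 to S2: 10 × $8 = $80
  D2 to S4: 10 × $7 = $70
  D3 to S1: 10 × $12 = $120
Total cost = $745.
D3 ships 10 of its 10, leaving 0.

0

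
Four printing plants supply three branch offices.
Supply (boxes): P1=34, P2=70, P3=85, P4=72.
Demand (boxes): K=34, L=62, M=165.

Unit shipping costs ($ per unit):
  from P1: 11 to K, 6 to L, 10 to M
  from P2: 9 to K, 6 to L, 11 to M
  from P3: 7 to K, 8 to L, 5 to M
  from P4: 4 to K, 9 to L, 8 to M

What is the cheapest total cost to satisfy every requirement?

A cheapest plan:
  P1 to M: 34 × $10 = $340
  P2 to L: 62 × $6 = $372
  P2 to M: 8 × $11 = $88
  P3 to M: 85 × $5 = $425
  P4 to K: 34 × $4 = $136
  P4 to M: 38 × $8 = $304
Total = 340 + 372 + 88 + 425 + 136 + 304 = $1665.
(Supply check: P1 ships 34; P2 ships 70; P3 ships 85; P4 ships 72.)

1665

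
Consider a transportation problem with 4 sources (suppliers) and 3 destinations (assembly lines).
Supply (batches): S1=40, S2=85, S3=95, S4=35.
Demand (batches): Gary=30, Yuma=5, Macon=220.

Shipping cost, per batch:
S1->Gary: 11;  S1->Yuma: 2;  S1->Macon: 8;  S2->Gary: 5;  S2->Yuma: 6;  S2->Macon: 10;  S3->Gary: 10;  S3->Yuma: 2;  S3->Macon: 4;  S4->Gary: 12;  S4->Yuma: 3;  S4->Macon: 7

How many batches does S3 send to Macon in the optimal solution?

Optimal shipments:
  S1->Yuma: 5 × 2 = 10
  S1->Macon: 35 × 8 = 280
  S2->Gary: 30 × 5 = 150
  S2->Macon: 55 × 10 = 550
  S3->Macon: 95 × 4 = 380
  S4->Macon: 35 × 7 = 245
Total cost = 1615.
So S3→Macon carries 95 batches.

95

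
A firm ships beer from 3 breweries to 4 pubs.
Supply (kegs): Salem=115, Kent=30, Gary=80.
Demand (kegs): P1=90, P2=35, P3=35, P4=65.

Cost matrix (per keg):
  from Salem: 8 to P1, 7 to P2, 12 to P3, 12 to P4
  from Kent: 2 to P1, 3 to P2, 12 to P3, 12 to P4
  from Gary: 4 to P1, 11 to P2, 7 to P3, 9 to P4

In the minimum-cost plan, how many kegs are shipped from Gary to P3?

35

Optimal shipments:
  Salem->P1: 15 kegs
  Salem->P2: 35 kegs
  Salem->P4: 65 kegs
  Kent->P1: 30 kegs
  Gary->P1: 45 kegs
  Gary->P3: 35 kegs
Total cost = 1630.
So Gary→P3 carries 35 kegs.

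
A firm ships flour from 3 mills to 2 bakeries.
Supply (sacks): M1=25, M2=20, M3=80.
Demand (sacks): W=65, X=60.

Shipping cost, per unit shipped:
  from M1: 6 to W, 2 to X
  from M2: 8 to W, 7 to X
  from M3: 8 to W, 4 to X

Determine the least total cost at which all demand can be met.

710

An optimal shipping plan:
  M1 to W: 25 × 6 = 150
  M2 to W: 20 × 8 = 160
  M3 to W: 20 × 8 = 160
  M3 to X: 60 × 4 = 240
Total = 150 + 160 + 160 + 240 = 710.
(Supply check: M1 ships 25; M2 ships 20; M3 ships 80.)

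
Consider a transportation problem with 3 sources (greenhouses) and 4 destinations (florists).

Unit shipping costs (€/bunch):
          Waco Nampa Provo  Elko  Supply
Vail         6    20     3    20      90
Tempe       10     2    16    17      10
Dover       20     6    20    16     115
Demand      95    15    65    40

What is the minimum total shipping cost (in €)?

One minimum-cost allocation:
  Vail->Waco: 25 × €6 = €150
  Vail->Provo: 65 × €3 = €195
  Tempe->Waco: 10 × €10 = €100
  Dover->Waco: 60 × €20 = €1200
  Dover->Nampa: 15 × €6 = €90
  Dover->Elko: 40 × €16 = €640
Total = 150 + 195 + 100 + 1200 + 90 + 640 = €2375.

2375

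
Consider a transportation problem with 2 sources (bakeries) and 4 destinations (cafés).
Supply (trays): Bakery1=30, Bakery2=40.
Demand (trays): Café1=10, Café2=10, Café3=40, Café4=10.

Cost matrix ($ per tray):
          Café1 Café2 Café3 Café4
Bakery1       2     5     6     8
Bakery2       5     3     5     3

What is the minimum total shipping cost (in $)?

A cheapest plan:
  Bakery1->Café1: 10 trays
  Bakery1->Café3: 20 trays
  Bakery2->Café2: 10 trays
  Bakery2->Café3: 20 trays
  Bakery2->Café4: 10 trays
Total cost = $300.
(Supply check: Bakery1 ships 30; Bakery2 ships 40.)

300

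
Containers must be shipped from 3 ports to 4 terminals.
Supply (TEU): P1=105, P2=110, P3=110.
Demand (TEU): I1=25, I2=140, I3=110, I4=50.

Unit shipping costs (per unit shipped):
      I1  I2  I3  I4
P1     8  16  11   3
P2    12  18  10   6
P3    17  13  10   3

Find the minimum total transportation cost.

3360

Optimal allocation:
  P1->I1: 25 × 8 = 200
  P1->I2: 30 × 16 = 480
  P1->I4: 50 × 3 = 150
  P2->I3: 110 × 10 = 1100
  P3->I2: 110 × 13 = 1430
Total = 200 + 480 + 150 + 1100 + 1430 = 3360.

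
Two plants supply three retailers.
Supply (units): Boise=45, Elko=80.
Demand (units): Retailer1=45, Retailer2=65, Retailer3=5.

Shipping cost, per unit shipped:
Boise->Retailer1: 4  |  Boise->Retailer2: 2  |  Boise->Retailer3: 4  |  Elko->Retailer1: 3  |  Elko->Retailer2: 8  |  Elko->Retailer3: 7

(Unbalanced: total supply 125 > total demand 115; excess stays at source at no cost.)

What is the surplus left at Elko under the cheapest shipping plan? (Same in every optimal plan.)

An optimal plan:
  Boise→Retailer2: 45 units
  Elko→Retailer1: 45 units
  Elko→Retailer2: 20 units
  Elko→Retailer3: 5 units
Total cost = 420.
Elko ships 70 of its 80, leaving 10.

10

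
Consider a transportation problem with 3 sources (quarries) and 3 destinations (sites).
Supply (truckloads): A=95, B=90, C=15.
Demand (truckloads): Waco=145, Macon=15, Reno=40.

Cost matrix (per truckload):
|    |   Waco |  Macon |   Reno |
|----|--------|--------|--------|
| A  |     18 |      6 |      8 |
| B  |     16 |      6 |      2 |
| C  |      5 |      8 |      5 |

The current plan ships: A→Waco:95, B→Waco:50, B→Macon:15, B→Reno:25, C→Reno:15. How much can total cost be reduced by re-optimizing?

240

Current plan cost = 95·18 + 50·16 + 15·6 + 25·2 + 15·5 = 2725.
Optimal plan:
  A→Waco: 80 × 18 = 1440
  A→Macon: 15 × 6 = 90
  B→Waco: 50 × 16 = 800
  B→Reno: 40 × 2 = 80
  C→Waco: 15 × 5 = 75
Optimal cost = 2485.
Saving = 2725 − 2485 = 240.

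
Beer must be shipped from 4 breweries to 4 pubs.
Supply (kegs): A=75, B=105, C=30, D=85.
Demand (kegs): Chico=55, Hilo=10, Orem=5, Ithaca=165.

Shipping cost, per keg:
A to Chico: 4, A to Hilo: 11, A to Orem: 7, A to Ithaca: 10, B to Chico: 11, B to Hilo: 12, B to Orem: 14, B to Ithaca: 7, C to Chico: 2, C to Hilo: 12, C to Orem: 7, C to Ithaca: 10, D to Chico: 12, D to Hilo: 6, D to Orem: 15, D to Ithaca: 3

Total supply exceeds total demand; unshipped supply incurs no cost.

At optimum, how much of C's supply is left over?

0

An optimal plan:
  A–Chico: 25 × 4 = 100
  A–Orem: 5 × 7 = 35
  B–Ithaca: 90 × 7 = 630
  C–Chico: 30 × 2 = 60
  D–Hilo: 10 × 6 = 60
  D–Ithaca: 75 × 3 = 225
Total cost = 1110.
C ships 30 of its 30, leaving 0.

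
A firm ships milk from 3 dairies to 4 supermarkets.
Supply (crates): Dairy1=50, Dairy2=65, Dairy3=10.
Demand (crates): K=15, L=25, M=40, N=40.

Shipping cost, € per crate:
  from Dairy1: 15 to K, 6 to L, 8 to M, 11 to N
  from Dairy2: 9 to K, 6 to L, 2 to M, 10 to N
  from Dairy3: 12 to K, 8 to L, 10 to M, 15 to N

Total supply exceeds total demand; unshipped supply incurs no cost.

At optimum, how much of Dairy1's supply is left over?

0

Minimum-cost shipments:
  Dairy1->L: 20 × €6 = €120
  Dairy1->N: 30 × €11 = €330
  Dairy2->K: 15 × €9 = €135
  Dairy2->M: 40 × €2 = €80
  Dairy2->N: 10 × €10 = €100
  Dairy3->L: 5 × €8 = €40
Total cost = €805.
Dairy1 ships 50 of its 50, leaving 0.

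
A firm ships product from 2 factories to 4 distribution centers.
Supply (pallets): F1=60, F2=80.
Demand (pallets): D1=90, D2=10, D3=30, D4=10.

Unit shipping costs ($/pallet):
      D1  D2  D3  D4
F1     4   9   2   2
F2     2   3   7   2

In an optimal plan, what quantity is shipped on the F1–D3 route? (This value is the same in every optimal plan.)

The minimum-cost plan:
  F1->D1: 20 pallets
  F1->D3: 30 pallets
  F1->D4: 10 pallets
  F2->D1: 70 pallets
  F2->D2: 10 pallets
Total cost = $330.
So F1→D3 carries 30 pallets.

30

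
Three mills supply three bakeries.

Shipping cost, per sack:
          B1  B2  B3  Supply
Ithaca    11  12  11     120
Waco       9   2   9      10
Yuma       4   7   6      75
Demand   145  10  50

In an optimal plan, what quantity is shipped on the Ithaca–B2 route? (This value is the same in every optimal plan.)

0

The minimum-cost plan:
  Ithaca to B1: 70 × 11 = 770
  Ithaca to B3: 50 × 11 = 550
  Waco to B2: 10 × 2 = 20
  Yuma to B1: 75 × 4 = 300
Total cost = 1640.
The route Ithaca→B2 is not used.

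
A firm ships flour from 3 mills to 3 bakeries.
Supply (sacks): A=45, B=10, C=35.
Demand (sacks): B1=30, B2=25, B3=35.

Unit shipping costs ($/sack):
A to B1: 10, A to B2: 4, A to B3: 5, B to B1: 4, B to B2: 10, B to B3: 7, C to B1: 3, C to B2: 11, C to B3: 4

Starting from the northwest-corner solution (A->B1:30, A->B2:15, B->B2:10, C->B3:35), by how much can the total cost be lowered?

240

Current plan cost = 30·10 + 15·4 + 10·10 + 35·4 = $600.
Optimal plan:
  A→B2: 25 × $4 = $100
  A→B3: 20 × $5 = $100
  B→B1: 10 × $4 = $40
  C→B1: 20 × $3 = $60
  C→B3: 15 × $4 = $60
Optimal cost = $360.
Saving = 600 − 360 = $240.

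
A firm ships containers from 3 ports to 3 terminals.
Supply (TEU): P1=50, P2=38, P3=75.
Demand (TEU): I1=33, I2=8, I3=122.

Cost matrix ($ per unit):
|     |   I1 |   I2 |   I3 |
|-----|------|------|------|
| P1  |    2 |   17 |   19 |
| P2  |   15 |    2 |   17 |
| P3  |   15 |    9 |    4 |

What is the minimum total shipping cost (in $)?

A cheapest plan:
  P1→I1: 33 × $2 = $66
  P1→I3: 17 × $19 = $323
  P2→I2: 8 × $2 = $16
  P2→I3: 30 × $17 = $510
  P3→I3: 75 × $4 = $300
Total = 66 + 323 + 16 + 510 + 300 = $1215.
(Supply check: P1 ships 50; P2 ships 38; P3 ships 75.)

1215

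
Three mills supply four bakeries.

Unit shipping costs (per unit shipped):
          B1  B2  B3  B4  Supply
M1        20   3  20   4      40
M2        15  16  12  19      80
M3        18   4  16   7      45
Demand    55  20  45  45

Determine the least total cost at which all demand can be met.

Optimal allocation:
  M1–B4: 40 × 4 = 160
  M2–B1: 35 × 15 = 525
  M2–B3: 45 × 12 = 540
  M3–B1: 20 × 18 = 360
  M3–B2: 20 × 4 = 80
  M3–B4: 5 × 7 = 35
Total = 160 + 525 + 540 + 360 + 80 + 35 = 1700.
(Supply check: M1 ships 40; M2 ships 80; M3 ships 45.)

1700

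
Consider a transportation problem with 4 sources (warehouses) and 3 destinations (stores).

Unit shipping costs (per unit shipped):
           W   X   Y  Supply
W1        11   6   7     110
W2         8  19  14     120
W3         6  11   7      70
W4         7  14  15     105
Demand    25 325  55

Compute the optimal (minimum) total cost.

An optimal shipping plan:
  W1->X: 110 units
  W2->W: 25 units
  W2->X: 40 units
  W2->Y: 55 units
  W3->X: 70 units
  W4->X: 105 units
Total cost = 4630.

4630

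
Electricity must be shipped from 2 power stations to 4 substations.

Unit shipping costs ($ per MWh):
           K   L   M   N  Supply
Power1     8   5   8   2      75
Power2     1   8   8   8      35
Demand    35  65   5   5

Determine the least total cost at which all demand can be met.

410

One minimum-cost allocation:
  Power1 to L: 65 × $5 = $325
  Power1 to M: 5 × $8 = $40
  Power1 to N: 5 × $2 = $10
  Power2 to K: 35 × $1 = $35
Total = 325 + 40 + 10 + 35 = $410.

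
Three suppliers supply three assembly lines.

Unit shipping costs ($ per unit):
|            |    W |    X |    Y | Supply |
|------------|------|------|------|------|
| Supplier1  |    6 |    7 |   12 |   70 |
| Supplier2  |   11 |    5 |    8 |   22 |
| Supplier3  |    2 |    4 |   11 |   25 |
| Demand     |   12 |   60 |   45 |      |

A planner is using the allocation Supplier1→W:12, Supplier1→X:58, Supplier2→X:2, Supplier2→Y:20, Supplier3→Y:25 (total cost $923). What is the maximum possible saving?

66

Current plan cost = 12·6 + 58·7 + 2·5 + 20·8 + 25·11 = $923.
Optimal plan:
  Supplier1–X: 47 × $7 = $329
  Supplier1–Y: 23 × $12 = $276
  Supplier2–Y: 22 × $8 = $176
  Supplier3–W: 12 × $2 = $24
  Supplier3–X: 13 × $4 = $52
Optimal cost = $857.
Saving = 923 − 857 = $66.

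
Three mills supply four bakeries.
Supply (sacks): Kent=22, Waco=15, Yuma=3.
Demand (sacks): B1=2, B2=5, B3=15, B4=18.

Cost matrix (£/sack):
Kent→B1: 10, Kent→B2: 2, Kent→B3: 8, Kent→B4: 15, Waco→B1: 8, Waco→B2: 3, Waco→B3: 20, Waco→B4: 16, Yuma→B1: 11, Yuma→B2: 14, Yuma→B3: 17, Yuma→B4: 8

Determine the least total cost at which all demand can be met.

A cheapest plan:
  Kent–B2: 5 × £2 = £10
  Kent–B3: 15 × £8 = £120
  Kent–B4: 2 × £15 = £30
  Waco–B1: 2 × £8 = £16
  Waco–B4: 13 × £16 = £208
  Yuma–B4: 3 × £8 = £24
Total = 10 + 120 + 30 + 16 + 208 + 24 = £408.
(Supply check: Kent ships 22; Waco ships 15; Yuma ships 3.)

408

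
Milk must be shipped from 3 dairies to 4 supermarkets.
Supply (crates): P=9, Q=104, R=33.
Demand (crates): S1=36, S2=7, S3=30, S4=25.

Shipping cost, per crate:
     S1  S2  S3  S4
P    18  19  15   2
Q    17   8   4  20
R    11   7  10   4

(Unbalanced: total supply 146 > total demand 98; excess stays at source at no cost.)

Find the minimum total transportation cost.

Optimal allocation:
  P→S4: 9 × 2 = 18
  Q→S1: 19 × 17 = 323
  Q→S2: 7 × 8 = 56
  Q→S3: 30 × 4 = 120
  R→S1: 17 × 11 = 187
  R→S4: 16 × 4 = 64
Total = 18 + 323 + 56 + 120 + 187 + 64 = 768.

768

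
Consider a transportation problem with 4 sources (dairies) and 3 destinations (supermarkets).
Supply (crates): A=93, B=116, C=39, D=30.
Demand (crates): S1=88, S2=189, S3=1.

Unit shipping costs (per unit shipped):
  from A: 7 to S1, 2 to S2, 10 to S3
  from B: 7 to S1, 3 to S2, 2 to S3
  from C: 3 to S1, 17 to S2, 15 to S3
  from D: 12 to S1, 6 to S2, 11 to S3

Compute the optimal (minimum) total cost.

1026

One minimum-cost allocation:
  A to S2: 93 × 2 = 186
  B to S1: 49 × 7 = 343
  B to S2: 66 × 3 = 198
  B to S3: 1 × 2 = 2
  C to S1: 39 × 3 = 117
  D to S2: 30 × 6 = 180
Total = 186 + 343 + 198 + 2 + 117 + 180 = 1026.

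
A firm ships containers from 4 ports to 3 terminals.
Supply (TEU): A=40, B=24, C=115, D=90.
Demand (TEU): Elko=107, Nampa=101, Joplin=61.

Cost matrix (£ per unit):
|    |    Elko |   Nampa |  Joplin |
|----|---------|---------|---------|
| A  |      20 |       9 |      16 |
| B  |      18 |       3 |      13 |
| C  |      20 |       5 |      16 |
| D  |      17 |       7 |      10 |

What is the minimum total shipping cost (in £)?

A cheapest plan:
  A to Elko: 40 × £20 = £800
  B to Nampa: 24 × £3 = £72
  C to Elko: 38 × £20 = £760
  C to Nampa: 77 × £5 = £385
  D to Elko: 29 × £17 = £493
  D to Joplin: 61 × £10 = £610
Total = 800 + 72 + 760 + 385 + 493 + 610 = £3120.
(Supply check: A ships 40; B ships 24; C ships 115; D ships 90.)

3120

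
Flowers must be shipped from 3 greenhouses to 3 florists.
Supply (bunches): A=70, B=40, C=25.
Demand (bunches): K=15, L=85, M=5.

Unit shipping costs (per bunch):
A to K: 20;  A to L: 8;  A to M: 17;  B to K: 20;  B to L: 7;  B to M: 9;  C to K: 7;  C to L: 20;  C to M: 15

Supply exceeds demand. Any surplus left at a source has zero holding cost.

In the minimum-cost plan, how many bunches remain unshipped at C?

10

Minimum-cost shipments:
  A→L: 50 × 8 = 400
  B→L: 35 × 7 = 245
  B→M: 5 × 9 = 45
  C→K: 15 × 7 = 105
Total cost = 795.
C ships 15 of its 25, leaving 10.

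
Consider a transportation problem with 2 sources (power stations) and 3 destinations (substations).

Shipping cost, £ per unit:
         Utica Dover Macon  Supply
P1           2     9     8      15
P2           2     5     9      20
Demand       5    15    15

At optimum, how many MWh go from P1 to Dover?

Solving gives:
  P1→Macon: 15 × £8 = £120
  P2→Utica: 5 × £2 = £10
  P2→Dover: 15 × £5 = £75
Total cost = £205.
The route P1→Dover is not used.

0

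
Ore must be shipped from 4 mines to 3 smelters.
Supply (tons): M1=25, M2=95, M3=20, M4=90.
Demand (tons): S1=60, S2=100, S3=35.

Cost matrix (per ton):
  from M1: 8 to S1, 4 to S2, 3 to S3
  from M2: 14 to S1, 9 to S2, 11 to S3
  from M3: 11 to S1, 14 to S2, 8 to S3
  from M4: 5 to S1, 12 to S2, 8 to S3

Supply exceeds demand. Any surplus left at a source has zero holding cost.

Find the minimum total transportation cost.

A cheapest plan:
  M1 to S2: 25 × 4 = 100
  M2 to S2: 75 × 9 = 675
  M3 to S3: 20 × 8 = 160
  M4 to S1: 60 × 5 = 300
  M4 to S3: 15 × 8 = 120
Total = 100 + 675 + 160 + 300 + 120 = 1355.

1355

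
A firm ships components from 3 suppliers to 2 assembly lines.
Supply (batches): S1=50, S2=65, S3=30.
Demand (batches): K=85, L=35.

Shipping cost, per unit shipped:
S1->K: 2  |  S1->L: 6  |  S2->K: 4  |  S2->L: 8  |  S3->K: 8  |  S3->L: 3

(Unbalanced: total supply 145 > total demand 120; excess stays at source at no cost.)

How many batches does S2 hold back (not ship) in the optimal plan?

25

Minimum-cost shipments:
  S1→K: 45 batches
  S1→L: 5 batches
  S2→K: 40 batches
  S3→L: 30 batches
Total cost = 370.
S2 ships 40 of its 65, leaving 25.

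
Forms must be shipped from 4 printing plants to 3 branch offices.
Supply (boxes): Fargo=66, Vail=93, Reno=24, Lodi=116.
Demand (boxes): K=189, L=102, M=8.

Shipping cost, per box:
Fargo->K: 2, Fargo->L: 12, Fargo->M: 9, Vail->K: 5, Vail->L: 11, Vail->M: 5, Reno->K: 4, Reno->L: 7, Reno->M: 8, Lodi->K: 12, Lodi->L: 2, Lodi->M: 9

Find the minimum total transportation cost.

An optimal shipping plan:
  Fargo to K: 66 × 2 = 132
  Vail to K: 93 × 5 = 465
  Reno to K: 24 × 4 = 96
  Lodi to K: 6 × 12 = 72
  Lodi to L: 102 × 2 = 204
  Lodi to M: 8 × 9 = 72
Total = 132 + 465 + 96 + 72 + 204 + 72 = 1041.
(Supply check: Fargo ships 66; Vail ships 93; Reno ships 24; Lodi ships 116.)

1041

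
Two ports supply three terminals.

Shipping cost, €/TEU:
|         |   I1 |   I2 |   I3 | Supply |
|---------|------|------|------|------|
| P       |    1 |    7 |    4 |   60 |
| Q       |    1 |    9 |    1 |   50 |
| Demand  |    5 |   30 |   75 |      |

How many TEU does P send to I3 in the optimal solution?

25

The minimum-cost plan:
  P→I1: 5 × €1 = €5
  P→I2: 30 × €7 = €210
  P→I3: 25 × €4 = €100
  Q→I3: 50 × €1 = €50
Total cost = €365.
So P→I3 carries 25 TEU.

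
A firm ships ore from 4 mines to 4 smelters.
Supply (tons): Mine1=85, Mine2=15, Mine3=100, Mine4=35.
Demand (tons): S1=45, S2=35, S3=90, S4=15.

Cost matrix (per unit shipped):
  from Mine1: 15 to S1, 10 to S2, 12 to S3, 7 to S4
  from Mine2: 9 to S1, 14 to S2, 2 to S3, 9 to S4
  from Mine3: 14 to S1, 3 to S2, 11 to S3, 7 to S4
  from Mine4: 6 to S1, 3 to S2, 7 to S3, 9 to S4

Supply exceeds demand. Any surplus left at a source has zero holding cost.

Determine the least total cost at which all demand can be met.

1435

A cheapest plan:
  Mine1 to S1: 10 × 15 = 150
  Mine1 to S3: 10 × 12 = 120
  Mine1 to S4: 15 × 7 = 105
  Mine2 to S3: 15 × 2 = 30
  Mine3 to S2: 35 × 3 = 105
  Mine3 to S3: 65 × 11 = 715
  Mine4 to S1: 35 × 6 = 210
Total = 150 + 120 + 105 + 30 + 105 + 715 + 210 = 1435.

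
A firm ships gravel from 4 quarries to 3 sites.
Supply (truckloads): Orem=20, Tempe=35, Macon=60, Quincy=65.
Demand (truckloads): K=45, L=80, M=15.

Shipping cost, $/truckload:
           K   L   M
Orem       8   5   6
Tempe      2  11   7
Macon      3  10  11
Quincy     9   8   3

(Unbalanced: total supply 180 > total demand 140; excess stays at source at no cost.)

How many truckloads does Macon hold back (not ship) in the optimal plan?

40

Minimum-cost shipments:
  Orem–L: 20 × $5 = $100
  Tempe–K: 35 × $2 = $70
  Macon–K: 10 × $3 = $30
  Macon–L: 10 × $10 = $100
  Quincy–L: 50 × $8 = $400
  Quincy–M: 15 × $3 = $45
Total cost = $745.
Macon ships 20 of its 60, leaving 40.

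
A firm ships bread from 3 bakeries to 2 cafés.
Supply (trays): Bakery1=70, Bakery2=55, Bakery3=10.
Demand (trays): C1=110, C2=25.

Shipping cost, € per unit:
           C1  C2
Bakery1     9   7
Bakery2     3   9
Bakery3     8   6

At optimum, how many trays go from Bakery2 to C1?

55

Solving gives:
  Bakery1->C1: 45 × €9 = €405
  Bakery1->C2: 25 × €7 = €175
  Bakery2->C1: 55 × €3 = €165
  Bakery3->C1: 10 × €8 = €80
Total cost = €825.
So Bakery2→C1 carries 55 trays.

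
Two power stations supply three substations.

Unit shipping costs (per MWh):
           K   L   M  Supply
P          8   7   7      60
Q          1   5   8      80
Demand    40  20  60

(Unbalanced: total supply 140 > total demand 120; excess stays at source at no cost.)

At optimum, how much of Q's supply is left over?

20

An optimal plan:
  P→M: 60 MWh
  Q→K: 40 MWh
  Q→L: 20 MWh
Total cost = 560.
Q ships 60 of its 80, leaving 20.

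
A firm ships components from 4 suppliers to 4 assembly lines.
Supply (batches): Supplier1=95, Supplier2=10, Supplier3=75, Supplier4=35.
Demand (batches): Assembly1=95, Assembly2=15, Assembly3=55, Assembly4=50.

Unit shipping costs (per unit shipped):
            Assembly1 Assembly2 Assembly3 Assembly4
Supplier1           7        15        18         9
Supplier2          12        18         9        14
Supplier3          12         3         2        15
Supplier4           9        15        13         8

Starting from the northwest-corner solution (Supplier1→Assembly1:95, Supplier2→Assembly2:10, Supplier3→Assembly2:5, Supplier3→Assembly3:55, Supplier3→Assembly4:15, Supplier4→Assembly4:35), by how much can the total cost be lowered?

165

Current plan cost = 95·7 + 10·18 + 5·3 + 55·2 + 15·15 + 35·8 = 1475.
Optimal plan:
  Supplier1->Assembly1: 90 × 7 = 630
  Supplier1->Assembly4: 5 × 9 = 45
  Supplier2->Assembly4: 10 × 14 = 140
  Supplier3->Assembly1: 5 × 12 = 60
  Supplier3->Assembly2: 15 × 3 = 45
  Supplier3->Assembly3: 55 × 2 = 110
  Supplier4->Assembly4: 35 × 8 = 280
Optimal cost = 1310.
Saving = 1475 − 1310 = 165.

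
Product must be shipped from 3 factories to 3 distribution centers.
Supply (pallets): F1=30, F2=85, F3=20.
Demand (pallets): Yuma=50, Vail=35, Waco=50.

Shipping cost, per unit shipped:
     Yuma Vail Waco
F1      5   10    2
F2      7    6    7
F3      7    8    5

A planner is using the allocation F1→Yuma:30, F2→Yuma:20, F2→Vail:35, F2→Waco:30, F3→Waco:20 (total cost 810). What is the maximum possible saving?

90

Current plan cost = 30·5 + 20·7 + 35·6 + 30·7 + 20·5 = 810.
Optimal plan:
  F1→Waco: 30 pallets
  F2→Yuma: 50 pallets
  F2→Vail: 35 pallets
  F3→Waco: 20 pallets
Optimal cost = 720.
Saving = 810 − 720 = 90.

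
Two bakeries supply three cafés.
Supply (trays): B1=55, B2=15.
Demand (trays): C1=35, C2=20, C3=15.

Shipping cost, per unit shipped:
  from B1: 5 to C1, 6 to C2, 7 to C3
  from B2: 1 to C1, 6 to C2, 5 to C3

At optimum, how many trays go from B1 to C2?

20

Solving gives:
  B1 to C1: 20 × 5 = 100
  B1 to C2: 20 × 6 = 120
  B1 to C3: 15 × 7 = 105
  B2 to C1: 15 × 1 = 15
Total cost = 340.
So B1→C2 carries 20 trays.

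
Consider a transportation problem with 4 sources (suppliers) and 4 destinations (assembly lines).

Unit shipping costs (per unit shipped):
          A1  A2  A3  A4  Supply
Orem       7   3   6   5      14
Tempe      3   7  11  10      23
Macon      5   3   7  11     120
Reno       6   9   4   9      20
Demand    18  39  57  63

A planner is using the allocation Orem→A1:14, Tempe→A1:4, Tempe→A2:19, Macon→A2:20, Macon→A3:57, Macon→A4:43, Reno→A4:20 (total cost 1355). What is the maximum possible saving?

Current plan cost = 14·7 + 4·3 + 19·7 + 20·3 + 57·7 + 43·11 + 20·9 = 1355.
Optimal plan:
  Orem->A4: 14 × 5 = 70
  Tempe->A1: 18 × 3 = 54
  Tempe->A4: 5 × 10 = 50
  Macon->A2: 39 × 3 = 117
  Macon->A3: 37 × 7 = 259
  Macon->A4: 44 × 11 = 484
  Reno->A3: 20 × 4 = 80
Optimal cost = 1114.
Saving = 1355 − 1114 = 241.

241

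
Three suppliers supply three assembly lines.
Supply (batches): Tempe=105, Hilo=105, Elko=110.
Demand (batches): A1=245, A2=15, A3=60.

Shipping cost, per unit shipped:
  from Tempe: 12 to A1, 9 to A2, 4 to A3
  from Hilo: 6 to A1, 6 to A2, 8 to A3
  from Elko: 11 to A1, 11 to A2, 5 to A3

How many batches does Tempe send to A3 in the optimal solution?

Optimal shipments:
  Tempe->A1: 30 × 12 = 360
  Tempe->A2: 15 × 9 = 135
  Tempe->A3: 60 × 4 = 240
  Hilo->A1: 105 × 6 = 630
  Elko->A1: 110 × 11 = 1210
Total cost = 2575.
So Tempe→A3 carries 60 batches.

60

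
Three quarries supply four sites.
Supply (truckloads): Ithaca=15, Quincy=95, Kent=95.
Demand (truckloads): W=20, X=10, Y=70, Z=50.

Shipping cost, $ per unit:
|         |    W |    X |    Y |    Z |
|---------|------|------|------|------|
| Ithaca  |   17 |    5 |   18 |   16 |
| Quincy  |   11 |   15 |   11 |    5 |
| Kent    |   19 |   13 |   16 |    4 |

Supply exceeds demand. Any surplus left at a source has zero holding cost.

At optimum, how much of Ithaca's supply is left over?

5

An optimal plan:
  Ithaca to X: 10 truckloads
  Quincy to W: 20 truckloads
  Quincy to Y: 70 truckloads
  Kent to Z: 50 truckloads
Total cost = $1240.
Ithaca ships 10 of its 15, leaving 5.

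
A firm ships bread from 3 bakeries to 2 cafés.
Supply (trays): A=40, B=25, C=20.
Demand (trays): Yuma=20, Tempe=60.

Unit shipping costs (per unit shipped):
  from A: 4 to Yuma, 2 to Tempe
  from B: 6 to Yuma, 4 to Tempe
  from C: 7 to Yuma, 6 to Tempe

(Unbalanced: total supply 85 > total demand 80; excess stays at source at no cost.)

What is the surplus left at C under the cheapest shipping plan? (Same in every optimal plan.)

5

Minimum-cost shipments:
  A→Tempe: 40 trays
  B→Yuma: 5 trays
  B→Tempe: 20 trays
  C→Yuma: 15 trays
Total cost = 295.
C ships 15 of its 20, leaving 5.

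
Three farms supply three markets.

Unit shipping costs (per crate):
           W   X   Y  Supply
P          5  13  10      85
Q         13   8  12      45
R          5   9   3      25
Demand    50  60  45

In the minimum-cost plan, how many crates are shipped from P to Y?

Solving gives:
  P→W: 50 × 5 = 250
  P→X: 15 × 13 = 195
  P→Y: 20 × 10 = 200
  Q→X: 45 × 8 = 360
  R→Y: 25 × 3 = 75
Total cost = 1080.
So P→Y carries 20 crates.

20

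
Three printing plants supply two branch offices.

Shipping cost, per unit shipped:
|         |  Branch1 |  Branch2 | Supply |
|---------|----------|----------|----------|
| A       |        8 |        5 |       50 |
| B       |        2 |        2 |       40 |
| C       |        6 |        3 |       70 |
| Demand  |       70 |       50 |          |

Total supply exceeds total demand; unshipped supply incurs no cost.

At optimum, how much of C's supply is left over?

0

An optimal plan:
  A–Branch2: 10 boxes
  B–Branch1: 40 boxes
  C–Branch1: 30 boxes
  C–Branch2: 40 boxes
Total cost = 430.
C ships 70 of its 70, leaving 0.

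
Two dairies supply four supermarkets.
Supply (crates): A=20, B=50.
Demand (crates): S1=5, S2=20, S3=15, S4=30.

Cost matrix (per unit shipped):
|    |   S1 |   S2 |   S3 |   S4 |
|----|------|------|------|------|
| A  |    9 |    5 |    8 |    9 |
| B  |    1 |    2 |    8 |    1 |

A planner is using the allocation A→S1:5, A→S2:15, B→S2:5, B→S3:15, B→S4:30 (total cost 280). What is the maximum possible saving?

70

Current plan cost = 5·9 + 15·5 + 5·2 + 15·8 + 30·1 = 280.
Optimal plan:
  A→S2: 5 × 5 = 25
  A→S3: 15 × 8 = 120
  B→S1: 5 × 1 = 5
  B→S2: 15 × 2 = 30
  B→S4: 30 × 1 = 30
Optimal cost = 210.
Saving = 280 − 210 = 70.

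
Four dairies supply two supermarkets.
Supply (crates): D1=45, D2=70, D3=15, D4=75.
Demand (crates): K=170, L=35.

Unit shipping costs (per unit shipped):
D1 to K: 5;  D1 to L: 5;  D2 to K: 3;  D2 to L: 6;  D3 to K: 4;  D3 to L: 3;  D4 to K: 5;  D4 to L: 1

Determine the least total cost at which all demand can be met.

730

Optimal allocation:
  D1→K: 45 × 5 = 225
  D2→K: 70 × 3 = 210
  D3→K: 15 × 4 = 60
  D4→K: 40 × 5 = 200
  D4→L: 35 × 1 = 35
Total = 225 + 210 + 60 + 200 + 35 = 730.
(Supply check: D1 ships 45; D2 ships 70; D3 ships 15; D4 ships 75.)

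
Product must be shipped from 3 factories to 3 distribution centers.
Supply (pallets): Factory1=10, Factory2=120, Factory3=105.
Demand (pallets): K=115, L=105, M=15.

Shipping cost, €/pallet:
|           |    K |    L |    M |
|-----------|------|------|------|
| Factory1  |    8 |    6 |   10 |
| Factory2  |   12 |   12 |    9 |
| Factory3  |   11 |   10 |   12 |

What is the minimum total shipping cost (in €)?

2515

A cheapest plan:
  Factory1–L: 10 pallets
  Factory2–K: 105 pallets
  Factory2–M: 15 pallets
  Factory3–K: 10 pallets
  Factory3–L: 95 pallets
Total cost = €2515.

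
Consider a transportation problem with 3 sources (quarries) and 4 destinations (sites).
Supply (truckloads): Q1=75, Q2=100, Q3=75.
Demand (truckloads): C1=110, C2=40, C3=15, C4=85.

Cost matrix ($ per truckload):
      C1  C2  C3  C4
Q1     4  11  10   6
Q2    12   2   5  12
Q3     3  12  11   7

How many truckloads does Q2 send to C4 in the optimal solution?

Solving gives:
  Q1→C1: 35 × $4 = $140
  Q1→C4: 40 × $6 = $240
  Q2→C2: 40 × $2 = $80
  Q2→C3: 15 × $5 = $75
  Q2→C4: 45 × $12 = $540
  Q3→C1: 75 × $3 = $225
Total cost = $1300.
So Q2→C4 carries 45 truckloads.

45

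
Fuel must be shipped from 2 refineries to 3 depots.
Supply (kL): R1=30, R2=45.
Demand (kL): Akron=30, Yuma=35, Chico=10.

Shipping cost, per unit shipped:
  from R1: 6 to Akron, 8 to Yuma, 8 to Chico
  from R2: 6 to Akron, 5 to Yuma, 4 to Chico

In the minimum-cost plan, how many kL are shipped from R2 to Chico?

10

Optimal shipments:
  R1 to Akron: 30 kL
  R2 to Yuma: 35 kL
  R2 to Chico: 10 kL
Total cost = 395.
So R2→Chico carries 10 kL.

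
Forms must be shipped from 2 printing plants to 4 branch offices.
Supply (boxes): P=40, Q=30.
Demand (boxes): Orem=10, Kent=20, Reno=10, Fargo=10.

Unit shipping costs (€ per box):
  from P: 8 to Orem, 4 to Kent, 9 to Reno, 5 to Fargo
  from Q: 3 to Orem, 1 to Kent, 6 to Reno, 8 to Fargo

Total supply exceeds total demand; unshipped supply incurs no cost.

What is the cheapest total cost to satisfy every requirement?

A cheapest plan:
  P to Kent: 10 × €4 = €40
  P to Fargo: 10 × €5 = €50
  Q to Orem: 10 × €3 = €30
  Q to Kent: 10 × €1 = €10
  Q to Reno: 10 × €6 = €60
Total = 40 + 50 + 30 + 10 + 60 = €190.
(Supply check: P ships 20; Q ships 30.)

190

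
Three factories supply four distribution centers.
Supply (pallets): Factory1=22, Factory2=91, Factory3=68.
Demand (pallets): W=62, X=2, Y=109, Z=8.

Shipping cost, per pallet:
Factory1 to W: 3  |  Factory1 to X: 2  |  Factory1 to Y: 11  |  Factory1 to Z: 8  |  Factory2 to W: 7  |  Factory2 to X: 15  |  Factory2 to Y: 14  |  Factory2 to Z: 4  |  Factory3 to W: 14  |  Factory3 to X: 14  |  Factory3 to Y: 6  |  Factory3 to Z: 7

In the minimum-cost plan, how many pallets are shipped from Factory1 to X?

The minimum-cost plan:
  Factory1 to W: 20 × 3 = 60
  Factory1 to X: 2 × 2 = 4
  Factory2 to W: 42 × 7 = 294
  Factory2 to Y: 41 × 14 = 574
  Factory2 to Z: 8 × 4 = 32
  Factory3 to Y: 68 × 6 = 408
Total cost = 1372.
So Factory1→X carries 2 pallets.

2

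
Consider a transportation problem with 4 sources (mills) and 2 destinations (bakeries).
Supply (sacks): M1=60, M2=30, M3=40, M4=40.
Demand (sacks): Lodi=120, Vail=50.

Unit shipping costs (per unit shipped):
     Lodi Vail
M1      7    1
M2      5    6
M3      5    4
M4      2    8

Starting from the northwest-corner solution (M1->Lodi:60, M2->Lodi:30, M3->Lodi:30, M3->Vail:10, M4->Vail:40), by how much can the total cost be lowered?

530

Current plan cost = 60·7 + 30·5 + 30·5 + 10·4 + 40·8 = 1080.
Optimal plan:
  M1->Lodi: 10 sacks
  M1->Vail: 50 sacks
  M2->Lodi: 30 sacks
  M3->Lodi: 40 sacks
  M4->Lodi: 40 sacks
Optimal cost = 550.
Saving = 1080 − 550 = 530.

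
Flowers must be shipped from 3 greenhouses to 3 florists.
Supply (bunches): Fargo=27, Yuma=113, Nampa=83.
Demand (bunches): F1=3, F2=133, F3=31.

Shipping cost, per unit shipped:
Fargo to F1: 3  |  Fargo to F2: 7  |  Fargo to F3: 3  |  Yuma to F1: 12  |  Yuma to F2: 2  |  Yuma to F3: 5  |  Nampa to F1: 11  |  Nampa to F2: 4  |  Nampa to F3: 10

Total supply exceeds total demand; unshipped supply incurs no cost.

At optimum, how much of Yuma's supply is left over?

0

An optimal plan:
  Fargo–F1: 3 bunches
  Fargo–F3: 24 bunches
  Yuma–F2: 106 bunches
  Yuma–F3: 7 bunches
  Nampa–F2: 27 bunches
Total cost = 436.
Yuma ships 113 of its 113, leaving 0.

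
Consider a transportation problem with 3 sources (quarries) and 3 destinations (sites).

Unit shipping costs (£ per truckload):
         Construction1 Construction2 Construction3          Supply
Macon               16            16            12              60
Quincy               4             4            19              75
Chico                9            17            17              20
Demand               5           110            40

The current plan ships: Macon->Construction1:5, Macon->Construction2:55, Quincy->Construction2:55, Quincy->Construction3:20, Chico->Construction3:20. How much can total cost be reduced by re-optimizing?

500

Current plan cost = 5·16 + 55·16 + 55·4 + 20·19 + 20·17 = £1900.
Optimal plan:
  Macon–Construction2: 20 × £16 = £320
  Macon–Construction3: 40 × £12 = £480
  Quincy–Construction2: 75 × £4 = £300
  Chico–Construction1: 5 × £9 = £45
  Chico–Construction2: 15 × £17 = £255
Optimal cost = £1400.
Saving = 1900 − 1400 = £500.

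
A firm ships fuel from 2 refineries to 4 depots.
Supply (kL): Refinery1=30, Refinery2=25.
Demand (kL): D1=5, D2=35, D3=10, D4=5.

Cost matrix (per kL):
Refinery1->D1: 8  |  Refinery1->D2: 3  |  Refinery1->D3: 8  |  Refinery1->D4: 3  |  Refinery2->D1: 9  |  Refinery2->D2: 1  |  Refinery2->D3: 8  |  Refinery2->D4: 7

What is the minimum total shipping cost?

An optimal shipping plan:
  Refinery1→D1: 5 kL
  Refinery1→D2: 10 kL
  Refinery1→D3: 10 kL
  Refinery1→D4: 5 kL
  Refinery2→D2: 25 kL
Total cost = 190.

190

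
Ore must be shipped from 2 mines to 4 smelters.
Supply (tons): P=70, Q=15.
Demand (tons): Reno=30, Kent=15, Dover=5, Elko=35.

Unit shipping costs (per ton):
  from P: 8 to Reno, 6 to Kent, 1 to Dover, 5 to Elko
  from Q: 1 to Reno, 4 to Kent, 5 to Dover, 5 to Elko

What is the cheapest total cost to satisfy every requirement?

An optimal shipping plan:
  P->Reno: 15 × 8 = 120
  P->Kent: 15 × 6 = 90
  P->Dover: 5 × 1 = 5
  P->Elko: 35 × 5 = 175
  Q->Reno: 15 × 1 = 15
Total = 120 + 90 + 5 + 175 + 15 = 405.

405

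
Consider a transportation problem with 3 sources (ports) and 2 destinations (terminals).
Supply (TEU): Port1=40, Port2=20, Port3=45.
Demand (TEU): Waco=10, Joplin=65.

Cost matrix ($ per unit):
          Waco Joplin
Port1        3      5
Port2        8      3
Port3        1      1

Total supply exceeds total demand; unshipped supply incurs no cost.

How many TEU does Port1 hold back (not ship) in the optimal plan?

30

Minimum-cost shipments:
  Port1->Waco: 10 × $3 = $30
  Port2->Joplin: 20 × $3 = $60
  Port3->Joplin: 45 × $1 = $45
Total cost = $135.
Port1 ships 10 of its 40, leaving 30.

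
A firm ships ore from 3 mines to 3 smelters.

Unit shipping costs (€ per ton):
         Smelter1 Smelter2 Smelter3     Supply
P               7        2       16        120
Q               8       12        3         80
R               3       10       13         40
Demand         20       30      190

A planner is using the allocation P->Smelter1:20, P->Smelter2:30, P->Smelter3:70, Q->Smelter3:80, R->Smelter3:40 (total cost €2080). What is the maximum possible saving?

Current plan cost = 20·7 + 30·2 + 70·16 + 80·3 + 40·13 = €2080.
Optimal plan:
  P–Smelter2: 30 tons
  P–Smelter3: 90 tons
  Q–Smelter3: 80 tons
  R–Smelter1: 20 tons
  R–Smelter3: 20 tons
Optimal cost = €2060.
Saving = 2080 − 2060 = €20.

20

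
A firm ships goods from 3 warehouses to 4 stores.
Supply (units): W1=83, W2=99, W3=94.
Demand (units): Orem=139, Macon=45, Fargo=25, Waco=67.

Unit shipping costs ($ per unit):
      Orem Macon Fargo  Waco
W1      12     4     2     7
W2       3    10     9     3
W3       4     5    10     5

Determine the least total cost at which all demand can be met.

An optimal shipping plan:
  W1->Macon: 45 × $4 = $180
  W1->Fargo: 25 × $2 = $50
  W1->Waco: 13 × $7 = $91
  W2->Orem: 45 × $3 = $135
  W2->Waco: 54 × $3 = $162
  W3->Orem: 94 × $4 = $376
Total = 180 + 50 + 91 + 135 + 162 + 376 = $994.

994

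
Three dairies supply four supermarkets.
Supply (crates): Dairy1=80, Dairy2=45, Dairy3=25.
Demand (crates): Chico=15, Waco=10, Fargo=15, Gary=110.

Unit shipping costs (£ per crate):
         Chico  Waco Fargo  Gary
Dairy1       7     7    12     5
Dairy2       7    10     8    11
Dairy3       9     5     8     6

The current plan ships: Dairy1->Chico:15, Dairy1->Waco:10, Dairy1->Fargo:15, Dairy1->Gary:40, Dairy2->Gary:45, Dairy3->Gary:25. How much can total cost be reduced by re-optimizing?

Current plan cost = 15·7 + 10·7 + 15·12 + 40·5 + 45·11 + 25·6 = £1200.
Optimal plan:
  Dairy1→Gary: 80 × £5 = £400
  Dairy2→Chico: 15 × £7 = £105
  Dairy2→Waco: 10 × £10 = £100
  Dairy2→Fargo: 15 × £8 = £120
  Dairy2→Gary: 5 × £11 = £55
  Dairy3→Gary: 25 × £6 = £150
Optimal cost = £930.
Saving = 1200 − 930 = £270.

270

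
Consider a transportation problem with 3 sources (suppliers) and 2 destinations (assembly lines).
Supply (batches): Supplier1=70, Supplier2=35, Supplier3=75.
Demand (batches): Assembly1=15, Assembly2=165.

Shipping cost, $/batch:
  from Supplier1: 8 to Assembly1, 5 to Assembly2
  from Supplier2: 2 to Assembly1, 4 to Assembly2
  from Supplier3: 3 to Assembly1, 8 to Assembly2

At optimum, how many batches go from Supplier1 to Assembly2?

70

Solving gives:
  Supplier1->Assembly2: 70 × $5 = $350
  Supplier2->Assembly2: 35 × $4 = $140
  Supplier3->Assembly1: 15 × $3 = $45
  Supplier3->Assembly2: 60 × $8 = $480
Total cost = $1015.
So Supplier1→Assembly2 carries 70 batches.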